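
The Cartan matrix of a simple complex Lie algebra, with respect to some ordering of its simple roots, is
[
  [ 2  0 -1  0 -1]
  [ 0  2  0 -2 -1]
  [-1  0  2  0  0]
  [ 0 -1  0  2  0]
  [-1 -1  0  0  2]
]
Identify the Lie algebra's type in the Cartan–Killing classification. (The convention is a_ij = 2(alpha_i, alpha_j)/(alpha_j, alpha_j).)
B_5 (so(11))

The matrix has rank 5 with 2's on the diagonal. Reading the off-diagonal entries as Dynkin edges (a single edge where a_ij = a_ji = -1; a double or triple edge where a_ij * a_ji = 2 or 3), the diagram is a chain of 5 nodes with a double edge at one end; the terminal node there is the unique short simple root (B_5). One simple-root ordering that puts it in standard form is (alpha_3, alpha_1, alpha_5, alpha_2, alpha_4). So the algebra is type B_5, i.e. so(11).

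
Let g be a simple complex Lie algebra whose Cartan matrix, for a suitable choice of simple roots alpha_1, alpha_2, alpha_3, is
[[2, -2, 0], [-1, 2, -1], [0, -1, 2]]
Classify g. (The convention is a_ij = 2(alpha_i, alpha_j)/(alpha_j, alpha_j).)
C3

The matrix has rank 3 with 2's on the diagonal. Reading the off-diagonal entries as Dynkin edges (a single edge where a_ij = a_ji = -1; a double or triple edge where a_ij * a_ji = 2 or 3), the diagram is a chain of 3 nodes with a double edge at one end; the terminal node there is the unique long simple root (C_3). One simple-root ordering that puts it in standard form is (alpha_3, alpha_2, alpha_1). So the algebra is type C_3, i.e. sp(6).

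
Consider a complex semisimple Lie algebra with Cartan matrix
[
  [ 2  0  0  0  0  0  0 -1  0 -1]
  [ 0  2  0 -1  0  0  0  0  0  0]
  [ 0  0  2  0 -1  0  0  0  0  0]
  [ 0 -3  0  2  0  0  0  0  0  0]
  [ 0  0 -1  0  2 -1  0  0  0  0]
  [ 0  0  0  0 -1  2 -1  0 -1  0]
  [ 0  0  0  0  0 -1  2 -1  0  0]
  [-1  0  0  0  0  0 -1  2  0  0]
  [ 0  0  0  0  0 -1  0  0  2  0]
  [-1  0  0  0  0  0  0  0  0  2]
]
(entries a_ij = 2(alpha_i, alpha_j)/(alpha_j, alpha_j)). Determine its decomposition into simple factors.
E_8 ⊕ G_2

The diagram associated to this matrix has two connected components: the simple roots {alpha_1, alpha_3, alpha_5, alpha_6, alpha_7, alpha_8, alpha_9, alpha_10} form a chain of 7 nodes with one extra node attached to the third node from one end (E_8), and {alpha_2, alpha_4} form two nodes joined by a triple edge (G_2). A semisimple Lie algebra decomposes uniquely as the direct sum of simple ideals, one per connected component of its Dynkin diagram, so g ≅ E_8 ⊕ G_2 (dimension 248 + 14 = 262).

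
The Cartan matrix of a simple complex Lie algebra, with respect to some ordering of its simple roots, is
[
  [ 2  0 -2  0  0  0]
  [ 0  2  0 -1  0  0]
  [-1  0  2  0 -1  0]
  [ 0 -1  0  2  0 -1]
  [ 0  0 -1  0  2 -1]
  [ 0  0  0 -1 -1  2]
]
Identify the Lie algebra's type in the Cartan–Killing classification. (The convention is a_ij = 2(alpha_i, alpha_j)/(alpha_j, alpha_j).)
The matrix has rank 6 with 2's on the diagonal. Reading the off-diagonal entries as Dynkin edges (a single edge where a_ij = a_ji = -1; a double or triple edge where a_ij * a_ji = 2 or 3), the diagram is a chain of 6 nodes with a double edge at one end; the terminal node there is the unique long simple root (C_6). One simple-root ordering that puts it in standard form is (alpha_2, alpha_4, alpha_6, alpha_5, alpha_3, alpha_1). So the algebra is type C_6, i.e. sp(12).

C6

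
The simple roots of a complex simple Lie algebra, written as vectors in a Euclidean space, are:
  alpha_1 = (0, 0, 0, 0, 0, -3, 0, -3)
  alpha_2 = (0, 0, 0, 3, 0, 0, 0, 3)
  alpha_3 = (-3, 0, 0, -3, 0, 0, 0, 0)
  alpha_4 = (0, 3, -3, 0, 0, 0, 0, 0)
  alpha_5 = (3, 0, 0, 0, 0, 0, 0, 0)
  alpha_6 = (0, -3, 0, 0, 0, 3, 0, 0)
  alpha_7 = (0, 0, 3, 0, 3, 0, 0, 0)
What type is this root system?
type B_7

Compute the Cartan integers a_ij = 2(alpha_i, alpha_j)/(alpha_j, alpha_j); the resulting 7x7 Cartan matrix is
[[2, -1, 0, 0, 0, -1, 0], [-1, 2, -1, 0, 0, 0, 0], [0, -1, 2, 0, -2, 0, 0], [0, 0, 0, 2, 0, -1, -1], [0, 0, -1, 0, 2, 0, 0], [-1, 0, 0, -1, 0, 2, 0], [0, 0, 0, -1, 0, 0, 2]].
The roots have two lengths (squared-length ratio 2:1); the short ones are alpha_{5}. The associated Dynkin diagram is a chain of 7 nodes with a double edge at one end; the terminal node there is the unique short simple root (B_7), so the type is B_7 (the algebra so(15)).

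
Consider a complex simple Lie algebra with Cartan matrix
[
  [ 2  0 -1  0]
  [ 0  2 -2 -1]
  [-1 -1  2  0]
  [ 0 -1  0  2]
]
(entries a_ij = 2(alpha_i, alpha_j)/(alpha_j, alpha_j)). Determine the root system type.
The matrix has rank 4 with 2's on the diagonal. Reading the off-diagonal entries as Dynkin edges (a single edge where a_ij = a_ji = -1; a double or triple edge where a_ij * a_ji = 2 or 3), the diagram is a chain of 4 nodes with a double edge between the middle two (F_4). One simple-root ordering that puts it in standard form is (alpha_4, alpha_2, alpha_3, alpha_1). So the algebra is type F_4.

F_4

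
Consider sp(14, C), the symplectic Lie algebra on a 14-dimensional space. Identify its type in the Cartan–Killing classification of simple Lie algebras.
C_7 (sp(14))

This is sp(14), which has dimension 14(14+1)/2 = 105 and rank 14/2 = 7. In the classification of classical Lie algebras, the symplectic algebra sp(2n) has type C_n; here n = 7, so the Dynkin diagram is a chain of 7 nodes with a double edge at one end; the terminal node there is the unique long simple root (C_7). Hence the type is C_7.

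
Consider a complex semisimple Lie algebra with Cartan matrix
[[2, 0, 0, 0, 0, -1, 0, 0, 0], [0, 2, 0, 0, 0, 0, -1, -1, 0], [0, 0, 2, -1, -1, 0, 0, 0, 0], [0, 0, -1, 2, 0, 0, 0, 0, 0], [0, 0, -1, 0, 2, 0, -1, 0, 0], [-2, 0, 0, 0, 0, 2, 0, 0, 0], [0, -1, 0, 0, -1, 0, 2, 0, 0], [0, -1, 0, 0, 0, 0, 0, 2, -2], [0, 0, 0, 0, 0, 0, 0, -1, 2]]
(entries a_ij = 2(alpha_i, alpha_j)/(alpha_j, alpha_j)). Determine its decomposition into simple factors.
The diagram associated to this matrix has two connected components: the simple roots {alpha_1, alpha_6} form a chain of 2 nodes with a double edge at one end; the terminal node there is the unique short simple root (B_2), and {alpha_2, alpha_3, alpha_4, alpha_5, alpha_7, alpha_8, alpha_9} form a chain of 7 nodes with a double edge at one end; the terminal node there is the unique short simple root (B_7). A semisimple Lie algebra decomposes uniquely as the direct sum of simple ideals, one per connected component of its Dynkin diagram, so g ≅ B_2 ⊕ B_7 (dimension 10 + 105 = 115).

B_2 (so(5)) + B_7 (so(15))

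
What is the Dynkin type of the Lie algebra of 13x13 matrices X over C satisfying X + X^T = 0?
B_6 (so(13))

This is so(13) with 13 odd, which has dimension 13(13-1)/2 = 78 and rank (13-1)/2 = 6. In the classification of classical Lie algebras, the orthogonal algebra so(2n+1) in an odd number of variables has type B_n; here n = 6, so the Dynkin diagram is a chain of 6 nodes with a double edge at one end; the terminal node there is the unique short simple root (B_6). Hence the type is B_6.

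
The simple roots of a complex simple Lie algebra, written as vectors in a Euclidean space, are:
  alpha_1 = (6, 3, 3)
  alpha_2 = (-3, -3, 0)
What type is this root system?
G_2

Compute the Cartan integers a_ij = 2(alpha_i, alpha_j)/(alpha_j, alpha_j); the resulting 2x2 Cartan matrix is
[[2, -3], [-1, 2]].
The roots have two lengths (squared-length ratio 3:1); the short ones are alpha_{2}. The associated Dynkin diagram is two nodes joined by a triple edge (G_2), so the type is G_2.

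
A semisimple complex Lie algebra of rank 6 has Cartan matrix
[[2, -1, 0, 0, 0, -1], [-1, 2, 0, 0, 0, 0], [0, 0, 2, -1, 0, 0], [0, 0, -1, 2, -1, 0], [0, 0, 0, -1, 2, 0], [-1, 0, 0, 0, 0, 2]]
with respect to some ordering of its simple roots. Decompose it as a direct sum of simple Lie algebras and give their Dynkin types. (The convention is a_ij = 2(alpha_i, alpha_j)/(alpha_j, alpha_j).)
A_3 (sl(4)) + A_3 (sl(4))

The diagram associated to this matrix has two connected components: the simple roots {alpha_3, alpha_4, alpha_5} form a chain of 3 nodes with single edges (A_3), and {alpha_1, alpha_2, alpha_6} form a chain of 3 nodes with single edges (A_3). A semisimple Lie algebra decomposes uniquely as the direct sum of simple ideals, one per connected component of its Dynkin diagram, so g ≅ A_3 ⊕ A_3 (dimension 15 + 15 = 30).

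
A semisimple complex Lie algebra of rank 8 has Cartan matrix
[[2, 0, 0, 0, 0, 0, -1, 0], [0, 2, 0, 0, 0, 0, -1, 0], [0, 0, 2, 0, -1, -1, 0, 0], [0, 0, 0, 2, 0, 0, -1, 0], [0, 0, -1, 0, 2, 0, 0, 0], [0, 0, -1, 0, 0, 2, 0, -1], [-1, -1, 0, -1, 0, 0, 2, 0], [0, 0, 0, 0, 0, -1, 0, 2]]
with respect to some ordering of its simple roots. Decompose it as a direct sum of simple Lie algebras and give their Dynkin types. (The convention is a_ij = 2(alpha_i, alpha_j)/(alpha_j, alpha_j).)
The diagram associated to this matrix has two connected components: the simple roots {alpha_3, alpha_5, alpha_6, alpha_8} form a chain of 4 nodes with single edges (A_4), and {alpha_1, alpha_2, alpha_4, alpha_7} form a chain of 2 nodes with a fork of two nodes at one end (D_4). A semisimple Lie algebra decomposes uniquely as the direct sum of simple ideals, one per connected component of its Dynkin diagram, so g ≅ A_4 ⊕ D_4 (dimension 24 + 28 = 52).

A_4 ⊕ D_4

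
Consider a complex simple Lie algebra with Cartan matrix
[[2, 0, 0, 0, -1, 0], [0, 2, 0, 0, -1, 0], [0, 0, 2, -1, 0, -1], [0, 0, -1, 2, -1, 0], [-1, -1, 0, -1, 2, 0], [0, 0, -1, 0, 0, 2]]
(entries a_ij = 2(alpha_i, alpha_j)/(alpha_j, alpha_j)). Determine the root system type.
type D_6

The matrix has rank 6 with 2's on the diagonal. Reading the off-diagonal entries as Dynkin edges (a single edge where a_ij = a_ji = -1; a double or triple edge where a_ij * a_ji = 2 or 3), the diagram is a chain of 4 nodes with a fork of two nodes at one end (D_6). One simple-root ordering that puts it in standard form is (alpha_6, alpha_3, alpha_4, alpha_5, alpha_1, alpha_2). So the algebra is type D_6, i.e. so(12).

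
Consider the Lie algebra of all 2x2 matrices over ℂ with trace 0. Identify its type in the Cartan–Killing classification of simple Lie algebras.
This is sl(2), which has dimension 2^2 - 1 = 3 and rank 2 - 1 = 1 (a Cartan subalgebra is the diagonal traceless matrices). In the classification of classical Lie algebras, the special linear algebra sl(n+1) has type A_n; here n = 1, so the Dynkin diagram is a chain of 1 nodes with single edges (A_1). Hence the type is A_1.

type A_1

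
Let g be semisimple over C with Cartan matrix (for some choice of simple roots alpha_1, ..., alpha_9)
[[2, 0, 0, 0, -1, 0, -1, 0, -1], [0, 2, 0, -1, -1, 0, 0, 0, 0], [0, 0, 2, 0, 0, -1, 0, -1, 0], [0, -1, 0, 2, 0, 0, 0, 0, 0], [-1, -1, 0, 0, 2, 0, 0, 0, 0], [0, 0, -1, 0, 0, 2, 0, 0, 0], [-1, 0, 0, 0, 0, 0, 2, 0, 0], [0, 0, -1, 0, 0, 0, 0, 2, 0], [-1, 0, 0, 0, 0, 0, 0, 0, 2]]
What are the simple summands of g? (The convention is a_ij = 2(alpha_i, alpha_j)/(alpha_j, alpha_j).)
type A_3 + type D_6

The diagram associated to this matrix has two connected components: the simple roots {alpha_3, alpha_6, alpha_8} form a chain of 3 nodes with single edges (A_3), and {alpha_1, alpha_2, alpha_4, alpha_5, alpha_7, alpha_9} form a chain of 4 nodes with a fork of two nodes at one end (D_6). A semisimple Lie algebra decomposes uniquely as the direct sum of simple ideals, one per connected component of its Dynkin diagram, so g ≅ A_3 ⊕ D_6 (dimension 15 + 66 = 81).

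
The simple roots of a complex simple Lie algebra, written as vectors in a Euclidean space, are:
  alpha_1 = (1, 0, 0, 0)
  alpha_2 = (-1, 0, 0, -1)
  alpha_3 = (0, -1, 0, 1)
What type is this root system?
Compute the Cartan integers a_ij = 2(alpha_i, alpha_j)/(alpha_j, alpha_j); the resulting 3x3 Cartan matrix is
[[2, -1, 0], [-2, 2, -1], [0, -1, 2]].
The roots have two lengths (squared-length ratio 2:1); the short ones are alpha_{1}. The associated Dynkin diagram is a chain of 3 nodes with a double edge at one end; the terminal node there is the unique short simple root (B_3), so the type is B_3 (the algebra so(7)).

B_3 (so(7))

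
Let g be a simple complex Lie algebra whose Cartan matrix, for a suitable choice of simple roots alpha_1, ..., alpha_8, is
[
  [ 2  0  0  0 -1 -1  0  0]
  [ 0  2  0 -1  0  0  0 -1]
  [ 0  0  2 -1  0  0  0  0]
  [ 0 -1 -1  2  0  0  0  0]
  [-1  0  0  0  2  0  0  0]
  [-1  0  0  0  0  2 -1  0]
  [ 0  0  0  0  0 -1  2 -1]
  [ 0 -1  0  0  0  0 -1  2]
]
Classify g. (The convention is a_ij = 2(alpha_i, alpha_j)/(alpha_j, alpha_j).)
The matrix has rank 8 with 2's on the diagonal. Reading the off-diagonal entries as Dynkin edges (a single edge where a_ij = a_ji = -1; a double or triple edge where a_ij * a_ji = 2 or 3), the diagram is a chain of 8 nodes with single edges (A_8). One simple-root ordering that puts it in standard form is (alpha_5, alpha_1, alpha_6, alpha_7, alpha_8, alpha_2, alpha_4, alpha_3). So the algebra is type A_8, i.e. sl(9).

A_8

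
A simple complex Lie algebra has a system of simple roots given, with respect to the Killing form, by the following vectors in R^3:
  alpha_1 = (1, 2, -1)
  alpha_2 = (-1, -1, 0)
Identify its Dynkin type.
type G_2

Compute the Cartan integers a_ij = 2(alpha_i, alpha_j)/(alpha_j, alpha_j); the resulting 2x2 Cartan matrix is
[[2, -3], [-1, 2]].
The roots have two lengths (squared-length ratio 3:1); the short ones are alpha_{2}. The associated Dynkin diagram is two nodes joined by a triple edge (G_2), so the type is G_2.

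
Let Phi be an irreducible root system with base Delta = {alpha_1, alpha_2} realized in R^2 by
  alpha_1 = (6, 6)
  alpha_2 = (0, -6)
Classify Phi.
type B_2

Compute the Cartan integers a_ij = 2(alpha_i, alpha_j)/(alpha_j, alpha_j); the resulting 2x2 Cartan matrix is
[[2, -2], [-1, 2]].
The roots have two lengths (squared-length ratio 2:1); the short ones are alpha_{2}. The associated Dynkin diagram is a chain of 2 nodes with a double edge at one end; the terminal node there is the unique short simple root (B_2), so the type is B_2 (the algebra so(5)).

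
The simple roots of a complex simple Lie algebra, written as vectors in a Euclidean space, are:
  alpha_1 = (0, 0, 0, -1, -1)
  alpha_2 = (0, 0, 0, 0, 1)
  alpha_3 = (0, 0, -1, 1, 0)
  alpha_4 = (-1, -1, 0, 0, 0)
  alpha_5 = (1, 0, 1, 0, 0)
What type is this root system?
B5

Compute the Cartan integers a_ij = 2(alpha_i, alpha_j)/(alpha_j, alpha_j); the resulting 5x5 Cartan matrix is
[[2, -2, -1, 0, 0], [-1, 2, 0, 0, 0], [-1, 0, 2, 0, -1], [0, 0, 0, 2, -1], [0, 0, -1, -1, 2]].
The roots have two lengths (squared-length ratio 2:1); the short ones are alpha_{2}. The associated Dynkin diagram is a chain of 5 nodes with a double edge at one end; the terminal node there is the unique short simple root (B_5), so the type is B_5 (the algebra so(11)).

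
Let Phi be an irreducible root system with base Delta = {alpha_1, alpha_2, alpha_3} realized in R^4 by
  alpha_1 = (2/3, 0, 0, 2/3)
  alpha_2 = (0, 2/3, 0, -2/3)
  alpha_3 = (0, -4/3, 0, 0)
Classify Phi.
Compute the Cartan integers a_ij = 2(alpha_i, alpha_j)/(alpha_j, alpha_j); the resulting 3x3 Cartan matrix is
[[2, -1, 0], [-1, 2, -1], [0, -2, 2]].
The roots have two lengths (squared-length ratio 2:1); the short ones are alpha_{1,2}. The associated Dynkin diagram is a chain of 3 nodes with a double edge at one end; the terminal node there is the unique long simple root (C_3), so the type is C_3 (the algebra sp(6)).

C_3 (sp(6))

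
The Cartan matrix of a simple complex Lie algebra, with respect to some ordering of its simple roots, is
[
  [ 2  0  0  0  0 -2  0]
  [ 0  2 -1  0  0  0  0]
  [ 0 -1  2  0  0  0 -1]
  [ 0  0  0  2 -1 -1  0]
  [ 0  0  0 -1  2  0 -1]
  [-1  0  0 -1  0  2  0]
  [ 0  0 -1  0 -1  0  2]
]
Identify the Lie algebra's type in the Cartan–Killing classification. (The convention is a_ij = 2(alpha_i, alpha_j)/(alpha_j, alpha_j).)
The matrix has rank 7 with 2's on the diagonal. Reading the off-diagonal entries as Dynkin edges (a single edge where a_ij = a_ji = -1; a double or triple edge where a_ij * a_ji = 2 or 3), the diagram is a chain of 7 nodes with a double edge at one end; the terminal node there is the unique long simple root (C_7). One simple-root ordering that puts it in standard form is (alpha_2, alpha_3, alpha_7, alpha_5, alpha_4, alpha_6, alpha_1). So the algebra is type C_7, i.e. sp(14).

C7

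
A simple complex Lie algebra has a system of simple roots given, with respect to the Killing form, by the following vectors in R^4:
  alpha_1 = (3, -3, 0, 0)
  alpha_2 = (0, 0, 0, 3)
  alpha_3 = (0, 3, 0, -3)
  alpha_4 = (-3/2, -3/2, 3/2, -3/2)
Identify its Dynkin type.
F4

Compute the Cartan integers a_ij = 2(alpha_i, alpha_j)/(alpha_j, alpha_j); the resulting 4x4 Cartan matrix is
[[2, 0, -1, 0], [0, 2, -1, -1], [-1, -2, 2, 0], [0, -1, 0, 2]].
The roots have two lengths (squared-length ratio 2:1); the short ones are alpha_{2,4}. The associated Dynkin diagram is a chain of 4 nodes with a double edge between the middle two (F_4), so the type is F_4.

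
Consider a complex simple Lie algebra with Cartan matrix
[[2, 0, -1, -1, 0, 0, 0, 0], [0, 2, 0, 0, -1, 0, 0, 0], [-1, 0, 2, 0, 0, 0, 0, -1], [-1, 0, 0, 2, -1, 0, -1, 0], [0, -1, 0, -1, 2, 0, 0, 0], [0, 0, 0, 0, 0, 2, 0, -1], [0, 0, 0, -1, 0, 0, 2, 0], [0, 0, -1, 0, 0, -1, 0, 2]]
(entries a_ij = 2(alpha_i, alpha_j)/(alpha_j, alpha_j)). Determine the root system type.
The matrix has rank 8 with 2's on the diagonal. Reading the off-diagonal entries as Dynkin edges (a single edge where a_ij = a_ji = -1; a double or triple edge where a_ij * a_ji = 2 or 3), the diagram is a chain of 7 nodes with one extra node attached to the third node from one end (E_8). One simple-root ordering that puts it in standard form is (alpha_2, alpha_7, alpha_5, alpha_4, alpha_1, alpha_3, alpha_8, alpha_6). So the algebra is type E_8.

E_8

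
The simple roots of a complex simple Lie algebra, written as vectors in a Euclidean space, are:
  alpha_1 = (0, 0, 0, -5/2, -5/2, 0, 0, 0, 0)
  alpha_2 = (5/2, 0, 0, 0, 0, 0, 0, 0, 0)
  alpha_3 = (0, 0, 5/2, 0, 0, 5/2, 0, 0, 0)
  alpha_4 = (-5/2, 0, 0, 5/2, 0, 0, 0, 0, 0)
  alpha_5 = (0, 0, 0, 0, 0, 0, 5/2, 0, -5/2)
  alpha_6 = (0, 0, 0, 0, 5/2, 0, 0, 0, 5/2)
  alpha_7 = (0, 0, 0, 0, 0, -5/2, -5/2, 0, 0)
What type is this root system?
Compute the Cartan integers a_ij = 2(alpha_i, alpha_j)/(alpha_j, alpha_j); the resulting 7x7 Cartan matrix is
[[2, 0, 0, -1, 0, -1, 0], [0, 2, 0, -1, 0, 0, 0], [0, 0, 2, 0, 0, 0, -1], [-1, -2, 0, 2, 0, 0, 0], [0, 0, 0, 0, 2, -1, -1], [-1, 0, 0, 0, -1, 2, 0], [0, 0, -1, 0, -1, 0, 2]].
The roots have two lengths (squared-length ratio 2:1); the short ones are alpha_{2}. The associated Dynkin diagram is a chain of 7 nodes with a double edge at one end; the terminal node there is the unique short simple root (B_7), so the type is B_7 (the algebra so(15)).

B_7 (so(15))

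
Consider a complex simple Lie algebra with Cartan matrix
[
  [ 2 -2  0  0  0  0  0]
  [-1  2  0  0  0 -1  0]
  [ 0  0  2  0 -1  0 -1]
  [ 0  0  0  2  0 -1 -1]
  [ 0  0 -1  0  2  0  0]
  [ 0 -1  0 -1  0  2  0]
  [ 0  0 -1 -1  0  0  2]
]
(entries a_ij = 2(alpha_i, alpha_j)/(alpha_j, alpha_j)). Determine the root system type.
The matrix has rank 7 with 2's on the diagonal. Reading the off-diagonal entries as Dynkin edges (a single edge where a_ij = a_ji = -1; a double or triple edge where a_ij * a_ji = 2 or 3), the diagram is a chain of 7 nodes with a double edge at one end; the terminal node there is the unique long simple root (C_7). One simple-root ordering that puts it in standard form is (alpha_5, alpha_3, alpha_7, alpha_4, alpha_6, alpha_2, alpha_1). So the algebra is type C_7, i.e. sp(14).

C_7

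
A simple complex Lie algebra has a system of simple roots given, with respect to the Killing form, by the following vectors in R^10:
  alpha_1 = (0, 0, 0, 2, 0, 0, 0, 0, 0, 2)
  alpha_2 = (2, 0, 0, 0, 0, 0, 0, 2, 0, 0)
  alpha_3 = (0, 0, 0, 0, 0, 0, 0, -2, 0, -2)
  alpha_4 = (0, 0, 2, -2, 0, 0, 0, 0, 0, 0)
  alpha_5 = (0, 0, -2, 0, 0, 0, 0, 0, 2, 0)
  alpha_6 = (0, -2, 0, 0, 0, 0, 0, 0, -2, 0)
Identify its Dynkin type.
Compute the Cartan integers a_ij = 2(alpha_i, alpha_j)/(alpha_j, alpha_j); the resulting 6x6 Cartan matrix is
[[2, 0, -1, -1, 0, 0], [0, 2, -1, 0, 0, 0], [-1, -1, 2, 0, 0, 0], [-1, 0, 0, 2, -1, 0], [0, 0, 0, -1, 2, -1], [0, 0, 0, 0, -1, 2]].
All simple roots have the same length, so the diagram is simply laced. The associated Dynkin diagram is a chain of 6 nodes with single edges (A_6), so the type is A_6 (the algebra sl(7)).

type A_6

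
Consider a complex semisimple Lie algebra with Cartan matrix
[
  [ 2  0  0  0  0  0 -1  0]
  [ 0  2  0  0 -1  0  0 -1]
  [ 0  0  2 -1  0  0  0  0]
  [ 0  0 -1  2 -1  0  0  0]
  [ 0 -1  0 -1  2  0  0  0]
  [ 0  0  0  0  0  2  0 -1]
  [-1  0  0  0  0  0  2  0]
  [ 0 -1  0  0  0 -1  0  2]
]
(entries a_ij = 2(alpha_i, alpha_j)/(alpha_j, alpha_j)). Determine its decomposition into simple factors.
The diagram associated to this matrix has two connected components: the simple roots {alpha_1, alpha_7} form a chain of 2 nodes with single edges (A_2), and {alpha_2, alpha_3, alpha_4, alpha_5, alpha_6, alpha_8} form a chain of 6 nodes with single edges (A_6). A semisimple Lie algebra decomposes uniquely as the direct sum of simple ideals, one per connected component of its Dynkin diagram, so g ≅ A_2 ⊕ A_6 (dimension 8 + 48 = 56).

A2 + A6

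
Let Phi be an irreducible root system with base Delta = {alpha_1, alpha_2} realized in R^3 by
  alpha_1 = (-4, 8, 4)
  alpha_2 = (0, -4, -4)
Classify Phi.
type G_2

Compute the Cartan integers a_ij = 2(alpha_i, alpha_j)/(alpha_j, alpha_j); the resulting 2x2 Cartan matrix is
[[2, -3], [-1, 2]].
The roots have two lengths (squared-length ratio 3:1); the short ones are alpha_{2}. The associated Dynkin diagram is two nodes joined by a triple edge (G_2), so the type is G_2.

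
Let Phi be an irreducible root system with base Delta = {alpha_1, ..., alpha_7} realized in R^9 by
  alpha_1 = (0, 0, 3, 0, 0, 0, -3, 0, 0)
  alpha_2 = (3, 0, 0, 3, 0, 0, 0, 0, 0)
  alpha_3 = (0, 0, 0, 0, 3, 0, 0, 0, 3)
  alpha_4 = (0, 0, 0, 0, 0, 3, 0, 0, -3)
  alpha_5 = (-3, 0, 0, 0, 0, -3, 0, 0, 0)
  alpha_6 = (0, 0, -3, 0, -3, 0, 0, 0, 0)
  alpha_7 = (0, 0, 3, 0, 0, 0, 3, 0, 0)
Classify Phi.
Compute the Cartan integers a_ij = 2(alpha_i, alpha_j)/(alpha_j, alpha_j); the resulting 7x7 Cartan matrix is
[[2, 0, 0, 0, 0, -1, 0], [0, 2, 0, 0, -1, 0, 0], [0, 0, 2, -1, 0, -1, 0], [0, 0, -1, 2, -1, 0, 0], [0, -1, 0, -1, 2, 0, 0], [-1, 0, -1, 0, 0, 2, -1], [0, 0, 0, 0, 0, -1, 2]].
All simple roots have the same length, so the diagram is simply laced. The associated Dynkin diagram is a chain of 5 nodes with a fork of two nodes at one end (D_7), so the type is D_7 (the algebra so(14)).

D_7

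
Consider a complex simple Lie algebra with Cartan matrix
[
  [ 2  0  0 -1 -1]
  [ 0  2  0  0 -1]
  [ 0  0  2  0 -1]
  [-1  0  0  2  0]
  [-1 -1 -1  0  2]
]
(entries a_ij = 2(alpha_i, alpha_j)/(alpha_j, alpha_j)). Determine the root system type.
D5

The matrix has rank 5 with 2's on the diagonal. Reading the off-diagonal entries as Dynkin edges (a single edge where a_ij = a_ji = -1; a double or triple edge where a_ij * a_ji = 2 or 3), the diagram is a chain of 3 nodes with a fork of two nodes at one end (D_5). One simple-root ordering that puts it in standard form is (alpha_4, alpha_1, alpha_5, alpha_2, alpha_3). So the algebra is type D_5, i.e. so(10).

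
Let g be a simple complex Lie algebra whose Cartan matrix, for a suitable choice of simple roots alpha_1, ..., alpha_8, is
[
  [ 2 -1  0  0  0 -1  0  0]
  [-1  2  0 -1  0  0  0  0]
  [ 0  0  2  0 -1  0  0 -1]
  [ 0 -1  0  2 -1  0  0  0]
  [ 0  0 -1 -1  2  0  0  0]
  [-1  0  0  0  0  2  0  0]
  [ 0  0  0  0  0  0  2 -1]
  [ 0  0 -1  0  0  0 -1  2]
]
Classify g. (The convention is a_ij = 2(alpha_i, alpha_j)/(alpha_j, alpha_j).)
The matrix has rank 8 with 2's on the diagonal. Reading the off-diagonal entries as Dynkin edges (a single edge where a_ij = a_ji = -1; a double or triple edge where a_ij * a_ji = 2 or 3), the diagram is a chain of 8 nodes with single edges (A_8). One simple-root ordering that puts it in standard form is (alpha_6, alpha_1, alpha_2, alpha_4, alpha_5, alpha_3, alpha_8, alpha_7). So the algebra is type A_8, i.e. sl(9).

A8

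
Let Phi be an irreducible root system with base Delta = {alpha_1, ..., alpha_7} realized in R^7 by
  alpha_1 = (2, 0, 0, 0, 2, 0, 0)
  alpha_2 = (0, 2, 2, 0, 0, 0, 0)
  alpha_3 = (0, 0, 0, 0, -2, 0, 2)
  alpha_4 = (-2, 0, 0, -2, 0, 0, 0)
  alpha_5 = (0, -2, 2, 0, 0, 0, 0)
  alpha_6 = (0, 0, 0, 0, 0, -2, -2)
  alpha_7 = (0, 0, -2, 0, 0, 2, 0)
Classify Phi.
D7

Compute the Cartan integers a_ij = 2(alpha_i, alpha_j)/(alpha_j, alpha_j); the resulting 7x7 Cartan matrix is
[[2, 0, -1, -1, 0, 0, 0], [0, 2, 0, 0, 0, 0, -1], [-1, 0, 2, 0, 0, -1, 0], [-1, 0, 0, 2, 0, 0, 0], [0, 0, 0, 0, 2, 0, -1], [0, 0, -1, 0, 0, 2, -1], [0, -1, 0, 0, -1, -1, 2]].
All simple roots have the same length, so the diagram is simply laced. The associated Dynkin diagram is a chain of 5 nodes with a fork of two nodes at one end (D_7), so the type is D_7 (the algebra so(14)).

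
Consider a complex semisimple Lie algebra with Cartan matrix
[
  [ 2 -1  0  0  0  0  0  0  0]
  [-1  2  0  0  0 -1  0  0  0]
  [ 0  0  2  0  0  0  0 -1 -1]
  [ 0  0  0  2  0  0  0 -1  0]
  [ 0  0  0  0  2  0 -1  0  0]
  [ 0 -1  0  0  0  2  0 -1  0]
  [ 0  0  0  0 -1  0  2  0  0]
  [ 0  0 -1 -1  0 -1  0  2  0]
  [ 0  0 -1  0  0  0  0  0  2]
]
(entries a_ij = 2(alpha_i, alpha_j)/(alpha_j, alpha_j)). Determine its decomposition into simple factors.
A2 ⊕ E7

The diagram associated to this matrix has two connected components: the simple roots {alpha_5, alpha_7} form a chain of 2 nodes with single edges (A_2), and {alpha_1, alpha_2, alpha_3, alpha_4, alpha_6, alpha_8, alpha_9} form a chain of 6 nodes with one extra node attached to the third node from one end (E_7). A semisimple Lie algebra decomposes uniquely as the direct sum of simple ideals, one per connected component of its Dynkin diagram, so g ≅ A_2 ⊕ E_7 (dimension 8 + 133 = 141).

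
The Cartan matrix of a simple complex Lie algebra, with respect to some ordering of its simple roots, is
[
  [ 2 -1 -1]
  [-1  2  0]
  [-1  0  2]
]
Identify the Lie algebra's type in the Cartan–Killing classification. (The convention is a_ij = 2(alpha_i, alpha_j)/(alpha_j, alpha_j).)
A_3 (sl(4))

The matrix has rank 3 with 2's on the diagonal. Reading the off-diagonal entries as Dynkin edges (a single edge where a_ij = a_ji = -1; a double or triple edge where a_ij * a_ji = 2 or 3), the diagram is a chain of 3 nodes with single edges (A_3). One simple-root ordering that puts it in standard form is (alpha_3, alpha_1, alpha_2). So the algebra is type A_3, i.e. sl(4).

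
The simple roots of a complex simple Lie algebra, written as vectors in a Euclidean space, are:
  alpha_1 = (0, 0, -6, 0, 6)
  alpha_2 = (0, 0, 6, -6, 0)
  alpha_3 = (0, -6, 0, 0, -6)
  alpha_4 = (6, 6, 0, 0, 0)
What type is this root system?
A4

Compute the Cartan integers a_ij = 2(alpha_i, alpha_j)/(alpha_j, alpha_j); the resulting 4x4 Cartan matrix is
[[2, -1, -1, 0], [-1, 2, 0, 0], [-1, 0, 2, -1], [0, 0, -1, 2]].
All simple roots have the same length, so the diagram is simply laced. The associated Dynkin diagram is a chain of 4 nodes with single edges (A_4), so the type is A_4 (the algebra sl(5)).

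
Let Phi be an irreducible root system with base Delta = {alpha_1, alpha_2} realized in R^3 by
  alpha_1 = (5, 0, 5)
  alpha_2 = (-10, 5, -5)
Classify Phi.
Compute the Cartan integers a_ij = 2(alpha_i, alpha_j)/(alpha_j, alpha_j); the resulting 2x2 Cartan matrix is
[[2, -1], [-3, 2]].
The roots have two lengths (squared-length ratio 3:1); the short ones are alpha_{1}. The associated Dynkin diagram is two nodes joined by a triple edge (G_2), so the type is G_2.

G_2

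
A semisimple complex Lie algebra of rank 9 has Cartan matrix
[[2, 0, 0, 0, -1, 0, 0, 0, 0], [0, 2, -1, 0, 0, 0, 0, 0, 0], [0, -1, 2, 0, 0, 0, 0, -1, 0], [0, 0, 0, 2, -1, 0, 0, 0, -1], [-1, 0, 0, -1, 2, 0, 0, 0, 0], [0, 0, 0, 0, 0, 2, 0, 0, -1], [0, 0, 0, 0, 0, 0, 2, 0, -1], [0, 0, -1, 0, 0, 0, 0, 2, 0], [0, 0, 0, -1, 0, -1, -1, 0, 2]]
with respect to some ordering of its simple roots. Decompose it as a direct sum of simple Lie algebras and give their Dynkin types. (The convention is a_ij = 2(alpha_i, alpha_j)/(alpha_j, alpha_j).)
The diagram associated to this matrix has two connected components: the simple roots {alpha_2, alpha_3, alpha_8} form a chain of 3 nodes with single edges (A_3), and {alpha_1, alpha_4, alpha_5, alpha_6, alpha_7, alpha_9} form a chain of 4 nodes with a fork of two nodes at one end (D_6). A semisimple Lie algebra decomposes uniquely as the direct sum of simple ideals, one per connected component of its Dynkin diagram, so g ≅ A_3 ⊕ D_6 (dimension 15 + 66 = 81).

type A_3 + type D_6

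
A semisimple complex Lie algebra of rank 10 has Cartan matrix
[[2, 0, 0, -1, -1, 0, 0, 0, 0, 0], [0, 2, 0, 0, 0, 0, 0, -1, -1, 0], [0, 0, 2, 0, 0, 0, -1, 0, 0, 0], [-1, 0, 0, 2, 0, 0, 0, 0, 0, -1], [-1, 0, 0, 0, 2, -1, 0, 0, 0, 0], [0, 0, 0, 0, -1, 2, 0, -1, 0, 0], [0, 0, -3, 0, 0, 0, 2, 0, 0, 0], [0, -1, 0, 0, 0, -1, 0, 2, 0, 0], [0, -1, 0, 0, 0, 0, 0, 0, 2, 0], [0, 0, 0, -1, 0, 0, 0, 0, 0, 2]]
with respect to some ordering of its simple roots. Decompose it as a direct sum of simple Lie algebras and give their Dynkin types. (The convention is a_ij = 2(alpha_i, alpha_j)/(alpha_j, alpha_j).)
The diagram associated to this matrix has two connected components: the simple roots {alpha_1, alpha_2, alpha_4, alpha_5, alpha_6, alpha_8, alpha_9, alpha_10} form a chain of 8 nodes with single edges (A_8), and {alpha_3, alpha_7} form two nodes joined by a triple edge (G_2). A semisimple Lie algebra decomposes uniquely as the direct sum of simple ideals, one per connected component of its Dynkin diagram, so g ≅ A_8 ⊕ G_2 (dimension 80 + 14 = 94).

A_8 + G_2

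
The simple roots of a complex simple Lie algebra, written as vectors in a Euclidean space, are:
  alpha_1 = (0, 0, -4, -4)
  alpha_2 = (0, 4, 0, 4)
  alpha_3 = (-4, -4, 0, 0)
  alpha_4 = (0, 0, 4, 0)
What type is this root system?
Compute the Cartan integers a_ij = 2(alpha_i, alpha_j)/(alpha_j, alpha_j); the resulting 4x4 Cartan matrix is
[[2, -1, 0, -2], [-1, 2, -1, 0], [0, -1, 2, 0], [-1, 0, 0, 2]].
The roots have two lengths (squared-length ratio 2:1); the short ones are alpha_{4}. The associated Dynkin diagram is a chain of 4 nodes with a double edge at one end; the terminal node there is the unique short simple root (B_4), so the type is B_4 (the algebra so(9)).

type B_4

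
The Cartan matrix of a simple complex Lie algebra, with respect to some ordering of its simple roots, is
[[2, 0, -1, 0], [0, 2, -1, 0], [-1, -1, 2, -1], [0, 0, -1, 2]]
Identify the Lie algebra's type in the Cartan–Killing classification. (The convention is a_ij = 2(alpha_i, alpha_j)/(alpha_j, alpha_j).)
D4

The matrix has rank 4 with 2's on the diagonal. Reading the off-diagonal entries as Dynkin edges (a single edge where a_ij = a_ji = -1; a double or triple edge where a_ij * a_ji = 2 or 3), the diagram is a chain of 2 nodes with a fork of two nodes at one end (D_4). One simple-root ordering that puts it in standard form is (alpha_1, alpha_3, alpha_4, alpha_2). So the algebra is type D_4, i.e. so(8).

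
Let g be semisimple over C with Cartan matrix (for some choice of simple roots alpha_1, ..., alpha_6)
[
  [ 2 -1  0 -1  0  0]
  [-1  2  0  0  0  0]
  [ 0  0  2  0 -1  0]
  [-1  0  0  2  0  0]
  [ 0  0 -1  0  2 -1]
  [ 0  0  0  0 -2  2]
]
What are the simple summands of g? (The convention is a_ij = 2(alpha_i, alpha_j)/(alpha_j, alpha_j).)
A_3 ⊕ C_3

The diagram associated to this matrix has two connected components: the simple roots {alpha_1, alpha_2, alpha_4} form a chain of 3 nodes with single edges (A_3), and {alpha_3, alpha_5, alpha_6} form a chain of 3 nodes with a double edge at one end; the terminal node there is the unique long simple root (C_3). A semisimple Lie algebra decomposes uniquely as the direct sum of simple ideals, one per connected component of its Dynkin diagram, so g ≅ A_3 ⊕ C_3 (dimension 15 + 21 = 36).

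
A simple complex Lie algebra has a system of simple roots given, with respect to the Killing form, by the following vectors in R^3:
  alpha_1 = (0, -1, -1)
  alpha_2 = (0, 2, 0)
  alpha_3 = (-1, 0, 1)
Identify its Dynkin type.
C3

Compute the Cartan integers a_ij = 2(alpha_i, alpha_j)/(alpha_j, alpha_j); the resulting 3x3 Cartan matrix is
[[2, -1, -1], [-2, 2, 0], [-1, 0, 2]].
The roots have two lengths (squared-length ratio 2:1); the short ones are alpha_{1,3}. The associated Dynkin diagram is a chain of 3 nodes with a double edge at one end; the terminal node there is the unique long simple root (C_3), so the type is C_3 (the algebra sp(6)).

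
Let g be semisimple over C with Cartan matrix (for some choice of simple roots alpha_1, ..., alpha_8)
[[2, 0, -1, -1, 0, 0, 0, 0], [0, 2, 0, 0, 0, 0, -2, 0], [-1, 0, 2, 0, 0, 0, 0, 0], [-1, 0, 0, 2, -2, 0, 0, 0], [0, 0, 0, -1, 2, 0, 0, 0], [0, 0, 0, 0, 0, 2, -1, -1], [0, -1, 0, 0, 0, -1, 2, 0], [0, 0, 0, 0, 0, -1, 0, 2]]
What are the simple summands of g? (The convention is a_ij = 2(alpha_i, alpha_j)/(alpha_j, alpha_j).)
type B_4 ⊕ type C_4

The diagram associated to this matrix has two connected components: the simple roots {alpha_1, alpha_3, alpha_4, alpha_5} form a chain of 4 nodes with a double edge at one end; the terminal node there is the unique short simple root (B_4), and {alpha_2, alpha_6, alpha_7, alpha_8} form a chain of 4 nodes with a double edge at one end; the terminal node there is the unique long simple root (C_4). A semisimple Lie algebra decomposes uniquely as the direct sum of simple ideals, one per connected component of its Dynkin diagram, so g ≅ B_4 ⊕ C_4 (dimension 36 + 36 = 72).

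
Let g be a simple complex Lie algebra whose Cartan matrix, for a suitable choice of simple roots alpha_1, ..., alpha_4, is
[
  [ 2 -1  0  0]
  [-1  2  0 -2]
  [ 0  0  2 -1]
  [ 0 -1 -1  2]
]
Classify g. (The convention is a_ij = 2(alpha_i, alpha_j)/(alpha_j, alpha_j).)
F_4

The matrix has rank 4 with 2's on the diagonal. Reading the off-diagonal entries as Dynkin edges (a single edge where a_ij = a_ji = -1; a double or triple edge where a_ij * a_ji = 2 or 3), the diagram is a chain of 4 nodes with a double edge between the middle two (F_4). One simple-root ordering that puts it in standard form is (alpha_1, alpha_2, alpha_4, alpha_3). So the algebra is type F_4.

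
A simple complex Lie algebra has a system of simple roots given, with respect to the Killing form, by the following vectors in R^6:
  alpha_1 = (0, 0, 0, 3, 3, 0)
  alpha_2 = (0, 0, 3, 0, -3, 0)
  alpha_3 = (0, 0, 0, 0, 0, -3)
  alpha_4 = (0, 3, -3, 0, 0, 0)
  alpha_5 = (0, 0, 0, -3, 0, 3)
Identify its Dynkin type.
type B_5

Compute the Cartan integers a_ij = 2(alpha_i, alpha_j)/(alpha_j, alpha_j); the resulting 5x5 Cartan matrix is
[[2, -1, 0, 0, -1], [-1, 2, 0, -1, 0], [0, 0, 2, 0, -1], [0, -1, 0, 2, 0], [-1, 0, -2, 0, 2]].
The roots have two lengths (squared-length ratio 2:1); the short ones are alpha_{3}. The associated Dynkin diagram is a chain of 5 nodes with a double edge at one end; the terminal node there is the unique short simple root (B_5), so the type is B_5 (the algebra so(11)).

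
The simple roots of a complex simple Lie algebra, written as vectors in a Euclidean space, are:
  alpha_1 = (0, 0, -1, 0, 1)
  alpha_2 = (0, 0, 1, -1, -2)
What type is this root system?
G_2

Compute the Cartan integers a_ij = 2(alpha_i, alpha_j)/(alpha_j, alpha_j); the resulting 2x2 Cartan matrix is
[[2, -1], [-3, 2]].
The roots have two lengths (squared-length ratio 3:1); the short ones are alpha_{1}. The associated Dynkin diagram is two nodes joined by a triple edge (G_2), so the type is G_2.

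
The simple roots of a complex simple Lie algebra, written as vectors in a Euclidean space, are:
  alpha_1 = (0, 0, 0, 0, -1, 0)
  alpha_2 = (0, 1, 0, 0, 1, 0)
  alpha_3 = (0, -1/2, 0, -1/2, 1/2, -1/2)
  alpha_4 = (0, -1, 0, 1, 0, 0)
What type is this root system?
Compute the Cartan integers a_ij = 2(alpha_i, alpha_j)/(alpha_j, alpha_j); the resulting 4x4 Cartan matrix is
[[2, -1, -1, 0], [-2, 2, 0, -1], [-1, 0, 2, 0], [0, -1, 0, 2]].
The roots have two lengths (squared-length ratio 2:1); the short ones are alpha_{1,3}. The associated Dynkin diagram is a chain of 4 nodes with a double edge between the middle two (F_4), so the type is F_4.

F_4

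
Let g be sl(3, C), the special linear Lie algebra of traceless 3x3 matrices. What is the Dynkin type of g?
This is sl(3), which has dimension 3^2 - 1 = 8 and rank 3 - 1 = 2 (a Cartan subalgebra is the diagonal traceless matrices). In the classification of classical Lie algebras, the special linear algebra sl(n+1) has type A_n; here n = 2, so the Dynkin diagram is a chain of 2 nodes with single edges (A_2). Hence the type is A_2.

A_2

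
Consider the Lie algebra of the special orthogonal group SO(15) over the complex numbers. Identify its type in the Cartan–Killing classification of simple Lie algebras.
type B_7

This is so(15) with 15 odd, which has dimension 15(15-1)/2 = 105 and rank (15-1)/2 = 7. In the classification of classical Lie algebras, the orthogonal algebra so(2n+1) in an odd number of variables has type B_n; here n = 7, so the Dynkin diagram is a chain of 7 nodes with a double edge at one end; the terminal node there is the unique short simple root (B_7). Hence the type is B_7.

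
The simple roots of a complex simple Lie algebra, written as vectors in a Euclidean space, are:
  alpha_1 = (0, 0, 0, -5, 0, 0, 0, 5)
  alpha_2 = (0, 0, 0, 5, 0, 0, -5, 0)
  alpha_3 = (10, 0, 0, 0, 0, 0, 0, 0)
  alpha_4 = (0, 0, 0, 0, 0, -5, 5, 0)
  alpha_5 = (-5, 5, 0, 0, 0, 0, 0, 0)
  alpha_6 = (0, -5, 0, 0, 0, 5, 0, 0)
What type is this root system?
Compute the Cartan integers a_ij = 2(alpha_i, alpha_j)/(alpha_j, alpha_j); the resulting 6x6 Cartan matrix is
[[2, -1, 0, 0, 0, 0], [-1, 2, 0, -1, 0, 0], [0, 0, 2, 0, -2, 0], [0, -1, 0, 2, 0, -1], [0, 0, -1, 0, 2, -1], [0, 0, 0, -1, -1, 2]].
The roots have two lengths (squared-length ratio 2:1); the short ones are alpha_{1,2,4,5,6}. The associated Dynkin diagram is a chain of 6 nodes with a double edge at one end; the terminal node there is the unique long simple root (C_6), so the type is C_6 (the algebra sp(12)).

C_6 (sp(12))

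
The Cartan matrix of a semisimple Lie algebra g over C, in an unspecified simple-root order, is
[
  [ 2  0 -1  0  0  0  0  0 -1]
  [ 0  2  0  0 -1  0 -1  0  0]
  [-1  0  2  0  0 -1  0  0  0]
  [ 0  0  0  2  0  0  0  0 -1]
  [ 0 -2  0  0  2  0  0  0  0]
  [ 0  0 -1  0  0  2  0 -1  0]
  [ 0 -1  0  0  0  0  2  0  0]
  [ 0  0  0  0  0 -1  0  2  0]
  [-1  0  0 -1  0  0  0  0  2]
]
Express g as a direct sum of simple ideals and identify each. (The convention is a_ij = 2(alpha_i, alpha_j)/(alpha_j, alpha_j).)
The diagram associated to this matrix has two connected components: the simple roots {alpha_1, alpha_3, alpha_4, alpha_6, alpha_8, alpha_9} form a chain of 6 nodes with single edges (A_6), and {alpha_2, alpha_5, alpha_7} form a chain of 3 nodes with a double edge at one end; the terminal node there is the unique long simple root (C_3). A semisimple Lie algebra decomposes uniquely as the direct sum of simple ideals, one per connected component of its Dynkin diagram, so g ≅ A_6 ⊕ C_3 (dimension 48 + 21 = 69).

type A_6 + type C_3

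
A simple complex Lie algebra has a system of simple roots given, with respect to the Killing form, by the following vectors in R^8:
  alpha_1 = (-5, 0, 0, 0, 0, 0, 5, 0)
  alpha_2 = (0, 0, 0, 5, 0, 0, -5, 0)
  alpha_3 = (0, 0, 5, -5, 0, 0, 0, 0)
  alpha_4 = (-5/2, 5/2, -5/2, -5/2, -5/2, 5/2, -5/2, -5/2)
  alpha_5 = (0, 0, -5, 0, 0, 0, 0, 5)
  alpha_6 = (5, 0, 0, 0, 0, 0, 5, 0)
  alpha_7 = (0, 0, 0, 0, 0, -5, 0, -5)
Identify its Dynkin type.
E_7

Compute the Cartan integers a_ij = 2(alpha_i, alpha_j)/(alpha_j, alpha_j); the resulting 7x7 Cartan matrix is
[[2, -1, 0, 0, 0, 0, 0], [-1, 2, -1, 0, 0, -1, 0], [0, -1, 2, 0, -1, 0, 0], [0, 0, 0, 2, 0, -1, 0], [0, 0, -1, 0, 2, 0, -1], [0, -1, 0, -1, 0, 2, 0], [0, 0, 0, 0, -1, 0, 2]].
All simple roots have the same length, so the diagram is simply laced. The associated Dynkin diagram is a chain of 6 nodes with one extra node attached to the third node from one end (E_7), so the type is E_7.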